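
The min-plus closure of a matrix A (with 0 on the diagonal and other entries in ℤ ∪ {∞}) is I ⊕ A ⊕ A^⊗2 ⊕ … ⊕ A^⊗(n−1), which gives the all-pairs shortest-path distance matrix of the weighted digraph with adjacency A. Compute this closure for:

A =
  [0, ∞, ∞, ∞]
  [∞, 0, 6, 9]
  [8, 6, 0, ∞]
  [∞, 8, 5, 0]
Closure =
  [0, ∞, ∞, ∞]
  [14, 0, 6, 9]
  [8, 6, 0, 15]
  [13, 8, 5, 0]

This is the Floyd-Warshall all-pairs shortest-path computation. For each intermediate vertex k = 0, 1, …, 3, update dist[i][j] ← min(dist[i][j], dist[i][k] + dist[k][j]). The final matrix gives, for each (i, j), the minimum total weight of any directed path from i to j (possibly empty when i = j).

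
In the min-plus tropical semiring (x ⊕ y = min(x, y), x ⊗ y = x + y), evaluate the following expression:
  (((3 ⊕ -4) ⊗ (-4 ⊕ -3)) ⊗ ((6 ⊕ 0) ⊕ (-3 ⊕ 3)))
(((3 ⊕ -4) ⊗ (-4 ⊕ -3)) ⊗ ((6 ⊕ 0) ⊕ (-3 ⊕ 3))) = -11

Expand innermost to outermost. Recall ⊕ takes the minimum of its arguments and ⊗ takes their sum. Working out the expression (((3 ⊕ -4) ⊗ (-4 ⊕ -3)) ⊗ ((6 ⊕ 0) ⊕ (-3 ⊕ 3))) gives -11.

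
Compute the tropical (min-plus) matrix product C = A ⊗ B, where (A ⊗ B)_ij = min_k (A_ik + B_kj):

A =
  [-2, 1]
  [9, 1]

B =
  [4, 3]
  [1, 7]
A ⊗ B =
  [2, 1]
  [2, 8]

Apply the min-plus product entry-by-entry:
  C[0][0] = min over k of (A[0][0] + B[0][0] = -2 + 4 = 2, A[0][1] + B[1][0] = 1 + 1 = 2) = 2 (attained at k = 0)
  C[0][1] = min over k of (A[0][0] + B[0][1] = -2 + 3 = 1, A[0][1] + B[1][1] = 1 + 7 = 8) = 1 (attained at k = 0)
  C[1][0] = min over k of (A[1][0] + B[0][0] = 9 + 4 = 13, A[1][1] + B[1][0] = 1 + 1 = 2) = 2 (attained at k = 1)
  C[1][1] = min over k of (A[1][0] + B[0][1] = 9 + 3 = 12, A[1][1] + B[1][1] = 1 + 7 = 8) = 8 (attained at k = 1)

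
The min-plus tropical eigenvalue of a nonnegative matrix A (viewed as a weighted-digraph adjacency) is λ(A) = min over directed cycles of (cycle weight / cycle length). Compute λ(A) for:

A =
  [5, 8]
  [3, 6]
λ(A) = 5

Enumerate directed cycles and compute their means (weight / length). Sample:
  cycle 0 → 0: weight = 5, length = 1, mean = 5/1 ≈ 5.000
  cycle 1 → 1: weight = 6, length = 1, mean = 6/1 ≈ 6.000
  cycle 0 → 1 → 0: weight = 11, length = 2, mean = 11/2 ≈ 5.500
  cycle 1 → 0 → 1: weight = 11, length = 2, mean = 11/2 ≈ 5.500
Minimum mean = 5.000, attained e.g. along the cycle 0 → 0 with weight 5 and length 1. So λ(A) = 5/1 = 5.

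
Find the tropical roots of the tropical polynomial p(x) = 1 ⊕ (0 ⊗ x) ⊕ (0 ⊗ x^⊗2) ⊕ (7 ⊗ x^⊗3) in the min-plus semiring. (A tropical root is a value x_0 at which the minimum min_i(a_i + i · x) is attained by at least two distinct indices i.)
Roots: {-7, 0, 1}

Each tropical root is a break point of the lower envelope of the lines y = a_i + i · x (there are 4 lines, with slopes 0, 1, ..., 3). Only the lines that attain the minimum somewhere contribute to roots; other lines are dominated. Here the surviving (envelope) indices are i = 3, i = 2, i = 1, i = 0.
Intersections between consecutive envelope lines give the roots: for adjacent envelope indices i < j the intersection is x = (a_i − a_j) / (j − i). Reading off the sorted break points: {-7, 0, 1}.
Verification: at each break x_0, at least two indices attain the minimum of min_i(a_i + i · x_0).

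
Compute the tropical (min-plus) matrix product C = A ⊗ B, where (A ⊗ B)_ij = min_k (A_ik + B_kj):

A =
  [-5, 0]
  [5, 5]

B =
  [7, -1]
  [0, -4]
A ⊗ B =
  [0, -6]
  [5, 1]

Apply the min-plus product entry-by-entry:
  C[0][0] = min over k of (A[0][0] + B[0][0] = -5 + 7 = 2, A[0][1] + B[1][0] = 0 + 0 = 0) = 0 (attained at k = 1)
  C[0][1] = min over k of (A[0][0] + B[0][1] = -5 + -1 = -6, A[0][1] + B[1][1] = 0 + -4 = -4) = -6 (attained at k = 0)
  C[1][0] = min over k of (A[1][0] + B[0][0] = 5 + 7 = 12, A[1][1] + B[1][0] = 5 + 0 = 5) = 5 (attained at k = 1)
  C[1][1] = min over k of (A[1][0] + B[0][1] = 5 + -1 = 4, A[1][1] + B[1][1] = 5 + -4 = 1) = 1 (attained at k = 1)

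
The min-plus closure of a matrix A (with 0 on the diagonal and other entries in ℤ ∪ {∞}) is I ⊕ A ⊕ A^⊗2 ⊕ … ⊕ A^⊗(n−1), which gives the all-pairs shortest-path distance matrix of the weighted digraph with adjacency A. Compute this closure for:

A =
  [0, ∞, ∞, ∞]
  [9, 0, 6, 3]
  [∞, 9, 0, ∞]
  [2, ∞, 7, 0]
Closure =
  [0, ∞, ∞, ∞]
  [5, 0, 6, 3]
  [14, 9, 0, 12]
  [2, 16, 7, 0]

This is the Floyd-Warshall all-pairs shortest-path computation. For each intermediate vertex k = 0, 1, …, 3, update dist[i][j] ← min(dist[i][j], dist[i][k] + dist[k][j]). The final matrix gives, for each (i, j), the minimum total weight of any directed path from i to j (possibly empty when i = j).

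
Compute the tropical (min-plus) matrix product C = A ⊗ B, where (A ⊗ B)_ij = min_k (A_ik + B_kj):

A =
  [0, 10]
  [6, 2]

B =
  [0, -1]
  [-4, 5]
A ⊗ B =
  [0, -1]
  [-2, 5]

Apply the min-plus product entry-by-entry:
  C[0][0] = min over k of (A[0][0] + B[0][0] = 0 + 0 = 0, A[0][1] + B[1][0] = 10 + -4 = 6) = 0 (attained at k = 0)
  C[0][1] = min over k of (A[0][0] + B[0][1] = 0 + -1 = -1, A[0][1] + B[1][1] = 10 + 5 = 15) = -1 (attained at k = 0)
  C[1][0] = min over k of (A[1][0] + B[0][0] = 6 + 0 = 6, A[1][1] + B[1][0] = 2 + -4 = -2) = -2 (attained at k = 1)
  C[1][1] = min over k of (A[1][0] + B[0][1] = 6 + -1 = 5, A[1][1] + B[1][1] = 2 + 5 = 7) = 5 (attained at k = 0)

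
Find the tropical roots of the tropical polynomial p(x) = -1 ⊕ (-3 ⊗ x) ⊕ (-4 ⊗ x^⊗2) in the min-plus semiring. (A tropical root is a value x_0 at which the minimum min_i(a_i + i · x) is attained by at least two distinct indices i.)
Roots: {1, 2}

Each tropical root is a break point of the lower envelope of the lines y = a_i + i · x (there are 3 lines, with slopes 0, 1, ..., 2). Only the lines that attain the minimum somewhere contribute to roots; other lines are dominated. Here the surviving (envelope) indices are i = 2, i = 1, i = 0.
Intersections between consecutive envelope lines give the roots: for adjacent envelope indices i < j the intersection is x = (a_i − a_j) / (j − i). Reading off the sorted break points: {1, 2}.
Verification: at each break x_0, at least two indices attain the minimum of min_i(a_i + i · x_0).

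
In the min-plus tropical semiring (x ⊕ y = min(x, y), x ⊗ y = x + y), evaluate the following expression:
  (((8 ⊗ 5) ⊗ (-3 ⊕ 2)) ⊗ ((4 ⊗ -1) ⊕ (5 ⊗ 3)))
(((8 ⊗ 5) ⊗ (-3 ⊕ 2)) ⊗ ((4 ⊗ -1) ⊕ (5 ⊗ 3))) = 13

Expand innermost to outermost. Recall ⊕ takes the minimum of its arguments and ⊗ takes their sum. Working out the expression (((8 ⊗ 5) ⊗ (-3 ⊕ 2)) ⊗ ((4 ⊗ -1) ⊕ (5 ⊗ 3))) gives 13.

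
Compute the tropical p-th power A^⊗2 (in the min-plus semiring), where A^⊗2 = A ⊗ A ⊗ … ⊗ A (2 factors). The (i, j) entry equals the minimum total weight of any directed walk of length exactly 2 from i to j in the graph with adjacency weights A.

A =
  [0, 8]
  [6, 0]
A^⊗2 =
  [0, 8]
  [6, 0]

Each entry (A^⊗2)_ij equals the minimum over all length-2 walks i = v_0 → v_1 → … → v_2 = j of Σ_t A[v_t][v_{t+1}]. For example, for (i, j) = (0, 1) we minimise over 2 possible intermediate vertex sequences; the minimum is 8, attained along the walk 0 → 0 → 1.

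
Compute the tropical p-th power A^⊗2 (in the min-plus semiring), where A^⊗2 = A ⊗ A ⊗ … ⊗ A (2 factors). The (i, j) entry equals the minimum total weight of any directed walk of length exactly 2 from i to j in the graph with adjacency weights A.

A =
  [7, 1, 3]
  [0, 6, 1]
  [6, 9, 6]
A^⊗2 =
  [1, 7, 2]
  [6, 1, 3]
  [9, 7, 9]

Each entry (A^⊗2)_ij equals the minimum over all length-2 walks i = v_0 → v_1 → … → v_2 = j of Σ_t A[v_t][v_{t+1}]. For example, for (i, j) = (0, 2) we minimise over 3 possible intermediate vertex sequences; the minimum is 2, attained along the walk 0 → 1 → 2.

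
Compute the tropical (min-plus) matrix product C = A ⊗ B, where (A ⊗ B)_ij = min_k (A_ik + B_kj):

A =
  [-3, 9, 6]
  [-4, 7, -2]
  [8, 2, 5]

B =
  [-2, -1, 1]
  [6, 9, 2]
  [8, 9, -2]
A ⊗ B =
  [-5, -4, -2]
  [-6, -5, -4]
  [6, 7, 3]

Apply the min-plus product entry-by-entry:
  C[0][0] = min over k of (A[0][0] + B[0][0] = -3 + -2 = -5, A[0][1] + B[1][0] = 9 + 6 = 15, A[0][2] + B[2][0] = 6 + 8 = 14) = -5 (attained at k = 0)
  C[0][1] = min over k of (A[0][0] + B[0][1] = -3 + -1 = -4, A[0][1] + B[1][1] = 9 + 9 = 18, A[0][2] + B[2][1] = 6 + 9 = 15) = -4 (attained at k = 0)
  C[0][2] = min over k of (A[0][0] + B[0][2] = -3 + 1 = -2, A[0][1] + B[1][2] = 9 + 2 = 11, A[0][2] + B[2][2] = 6 + -2 = 4) = -2 (attained at k = 0)
  C[1][0] = min over k of (A[1][0] + B[0][0] = -4 + -2 = -6, A[1][1] + B[1][0] = 7 + 6 = 13, A[1][2] + B[2][0] = -2 + 8 = 6) = -6 (attained at k = 0)
  C[1][1] = min over k of (A[1][0] + B[0][1] = -4 + -1 = -5, A[1][1] + B[1][1] = 7 + 9 = 16, A[1][2] + B[2][1] = -2 + 9 = 7) = -5 (attained at k = 0)
  C[1][2] = min over k of (A[1][0] + B[0][2] = -4 + 1 = -3, A[1][1] + B[1][2] = 7 + 2 = 9, A[1][2] + B[2][2] = -2 + -2 = -4) = -4 (attained at k = 2)
  C[2][0] = min over k of (A[2][0] + B[0][0] = 8 + -2 = 6, A[2][1] + B[1][0] = 2 + 6 = 8, A[2][2] + B[2][0] = 5 + 8 = 13) = 6 (attained at k = 0)
  C[2][1] = min over k of (A[2][0] + B[0][1] = 8 + -1 = 7, A[2][1] + B[1][1] = 2 + 9 = 11, A[2][2] + B[2][1] = 5 + 9 = 14) = 7 (attained at k = 0)
  C[2][2] = min over k of (A[2][0] + B[0][2] = 8 + 1 = 9, A[2][1] + B[1][2] = 2 + 2 = 4, A[2][2] + B[2][2] = 5 + -2 = 3) = 3 (attained at k = 2)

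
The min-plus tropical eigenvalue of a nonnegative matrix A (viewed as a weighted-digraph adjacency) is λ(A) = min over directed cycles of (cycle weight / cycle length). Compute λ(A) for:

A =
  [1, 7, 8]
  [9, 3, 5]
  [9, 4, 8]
λ(A) = 1

Enumerate directed cycles and compute their means (weight / length). Sample:
  cycle 0 → 0: weight = 1, length = 1, mean = 1/1 ≈ 1.000
  cycle 1 → 1: weight = 3, length = 1, mean = 3/1 ≈ 3.000
  cycle 2 → 2: weight = 8, length = 1, mean = 8/1 ≈ 8.000
  cycle 0 → 1 → 0: weight = 16, length = 2, mean = 16/2 ≈ 8.000
  cycle 0 → 2 → 0: weight = 17, length = 2, mean = 17/2 ≈ 8.500
  cycle 1 → 0 → 1: weight = 16, length = 2, mean = 16/2 ≈ 8.000
Minimum mean = 1.000, attained e.g. along the cycle 0 → 0 with weight 1 and length 1. So λ(A) = 1/1 = 1.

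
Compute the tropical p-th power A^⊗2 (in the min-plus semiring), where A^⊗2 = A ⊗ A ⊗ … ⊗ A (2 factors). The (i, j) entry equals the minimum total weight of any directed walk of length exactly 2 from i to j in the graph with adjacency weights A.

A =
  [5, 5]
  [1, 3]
A^⊗2 =
  [6, 8]
  [4, 6]

Each entry (A^⊗2)_ij equals the minimum over all length-2 walks i = v_0 → v_1 → … → v_2 = j of Σ_t A[v_t][v_{t+1}]. For example, for (i, j) = (0, 1) we minimise over 2 possible intermediate vertex sequences; the minimum is 8, attained along the walk 0 → 1 → 1.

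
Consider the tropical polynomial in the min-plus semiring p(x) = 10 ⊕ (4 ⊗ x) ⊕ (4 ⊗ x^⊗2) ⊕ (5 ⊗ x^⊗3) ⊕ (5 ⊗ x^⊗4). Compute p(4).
p(4) = 8

A tropical monomial a ⊗ x^⊗i evaluates to a + i · x. Evaluating each term at x = 4:
  Term 0 contributes 10 + 0 · 4 = 10
  Term 1 contributes 4 + 1 · 4 = 8
  Term 2 contributes 4 + 2 · 4 = 12
  Term 3 contributes 5 + 3 · 4 = 17
  Term 4 contributes 5 + 4 · 4 = 21
p(4) = ⊕ of these = min[10, 8, 12, 17, 21] = 8.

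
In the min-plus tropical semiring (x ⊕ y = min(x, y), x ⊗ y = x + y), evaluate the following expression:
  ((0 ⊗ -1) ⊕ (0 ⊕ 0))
((0 ⊗ -1) ⊕ (0 ⊕ 0)) = -1

Expand innermost to outermost. Recall ⊕ takes the minimum of its arguments and ⊗ takes their sum. Working out the expression ((0 ⊗ -1) ⊕ (0 ⊕ 0)) gives -1.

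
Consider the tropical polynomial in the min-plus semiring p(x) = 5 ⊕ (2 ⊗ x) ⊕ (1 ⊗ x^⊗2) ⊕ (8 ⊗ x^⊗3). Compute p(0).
p(0) = 1

A tropical monomial a ⊗ x^⊗i evaluates to a + i · x. Evaluating each term at x = 0:
  Term 0 contributes 5 + 0 · 0 = 5
  Term 1 contributes 2 + 1 · 0 = 2
  Term 2 contributes 1 + 2 · 0 = 1
  Term 3 contributes 8 + 3 · 0 = 8
p(0) = ⊕ of these = min[5, 2, 1, 8] = 1.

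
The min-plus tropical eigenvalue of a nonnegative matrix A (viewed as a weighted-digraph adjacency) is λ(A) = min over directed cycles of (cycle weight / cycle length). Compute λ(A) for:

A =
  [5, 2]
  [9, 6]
λ(A) = 5

Enumerate directed cycles and compute their means (weight / length). Sample:
  cycle 0 → 0: weight = 5, length = 1, mean = 5/1 ≈ 5.000
  cycle 1 → 1: weight = 6, length = 1, mean = 6/1 ≈ 6.000
  cycle 0 → 1 → 0: weight = 11, length = 2, mean = 11/2 ≈ 5.500
  cycle 1 → 0 → 1: weight = 11, length = 2, mean = 11/2 ≈ 5.500
Minimum mean = 5.000, attained e.g. along the cycle 0 → 0 with weight 5 and length 1. So λ(A) = 5/1 = 5.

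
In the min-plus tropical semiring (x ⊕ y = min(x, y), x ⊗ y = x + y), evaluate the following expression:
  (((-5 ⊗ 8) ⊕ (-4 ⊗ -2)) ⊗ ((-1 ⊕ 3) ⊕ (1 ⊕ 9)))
(((-5 ⊗ 8) ⊕ (-4 ⊗ -2)) ⊗ ((-1 ⊕ 3) ⊕ (1 ⊕ 9))) = -7

Expand innermost to outermost. Recall ⊕ takes the minimum of its arguments and ⊗ takes their sum. Working out the expression (((-5 ⊗ 8) ⊕ (-4 ⊗ -2)) ⊗ ((-1 ⊕ 3) ⊕ (1 ⊕ 9))) gives -7.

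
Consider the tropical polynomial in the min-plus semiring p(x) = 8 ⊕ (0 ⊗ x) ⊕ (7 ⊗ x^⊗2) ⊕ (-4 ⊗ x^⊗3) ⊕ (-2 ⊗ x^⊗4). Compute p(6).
p(6) = 6

A tropical monomial a ⊗ x^⊗i evaluates to a + i · x. Evaluating each term at x = 6:
  Term 0 contributes 8 + 0 · 6 = 8
  Term 1 contributes 0 + 1 · 6 = 6
  Term 2 contributes 7 + 2 · 6 = 19
  Term 3 contributes -4 + 3 · 6 = 14
  Term 4 contributes -2 + 4 · 6 = 22
p(6) = ⊕ of these = min[8, 6, 19, 14, 22] = 6.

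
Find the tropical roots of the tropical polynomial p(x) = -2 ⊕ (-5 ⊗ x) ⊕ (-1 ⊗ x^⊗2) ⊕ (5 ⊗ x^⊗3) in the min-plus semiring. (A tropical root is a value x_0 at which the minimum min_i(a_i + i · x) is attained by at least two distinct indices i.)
Roots: {-6, -4, 3}

Each tropical root is a break point of the lower envelope of the lines y = a_i + i · x (there are 4 lines, with slopes 0, 1, ..., 3). Only the lines that attain the minimum somewhere contribute to roots; other lines are dominated. Here the surviving (envelope) indices are i = 3, i = 2, i = 1, i = 0.
Intersections between consecutive envelope lines give the roots: for adjacent envelope indices i < j the intersection is x = (a_i − a_j) / (j − i). Reading off the sorted break points: {-6, -4, 3}.
Verification: at each break x_0, at least two indices attain the minimum of min_i(a_i + i · x_0).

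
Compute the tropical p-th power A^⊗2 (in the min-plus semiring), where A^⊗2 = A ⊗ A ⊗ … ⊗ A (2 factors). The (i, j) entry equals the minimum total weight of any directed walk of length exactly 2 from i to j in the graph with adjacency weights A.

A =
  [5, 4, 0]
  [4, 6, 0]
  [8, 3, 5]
A^⊗2 =
  [8, 3, 4]
  [8, 3, 4]
  [7, 8, 3]

Each entry (A^⊗2)_ij equals the minimum over all length-2 walks i = v_0 → v_1 → … → v_2 = j of Σ_t A[v_t][v_{t+1}]. For example, for (i, j) = (0, 2) we minimise over 3 possible intermediate vertex sequences; the minimum is 4, attained along the walk 0 → 1 → 2.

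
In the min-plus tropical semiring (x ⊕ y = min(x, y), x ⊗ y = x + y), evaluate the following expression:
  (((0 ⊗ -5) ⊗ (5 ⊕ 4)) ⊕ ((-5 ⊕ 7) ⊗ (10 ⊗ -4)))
(((0 ⊗ -5) ⊗ (5 ⊕ 4)) ⊕ ((-5 ⊕ 7) ⊗ (10 ⊗ -4))) = -1

Expand innermost to outermost. Recall ⊕ takes the minimum of its arguments and ⊗ takes their sum. Working out the expression (((0 ⊗ -5) ⊗ (5 ⊕ 4)) ⊕ ((-5 ⊕ 7) ⊗ (10 ⊗ -4))) gives -1.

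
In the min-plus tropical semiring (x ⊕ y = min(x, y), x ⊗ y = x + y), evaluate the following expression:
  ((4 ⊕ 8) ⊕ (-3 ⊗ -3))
((4 ⊕ 8) ⊕ (-3 ⊗ -3)) = -6

Expand innermost to outermost. Recall ⊕ takes the minimum of its arguments and ⊗ takes their sum. Working out the expression ((4 ⊕ 8) ⊕ (-3 ⊗ -3)) gives -6.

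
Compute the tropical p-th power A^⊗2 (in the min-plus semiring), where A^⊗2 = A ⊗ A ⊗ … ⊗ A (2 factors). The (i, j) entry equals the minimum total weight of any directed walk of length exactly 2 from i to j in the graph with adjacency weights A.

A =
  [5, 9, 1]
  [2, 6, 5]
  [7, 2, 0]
A^⊗2 =
  [8, 3, 1]
  [7, 7, 3]
  [4, 2, 0]

Each entry (A^⊗2)_ij equals the minimum over all length-2 walks i = v_0 → v_1 → … → v_2 = j of Σ_t A[v_t][v_{t+1}]. For example, for (i, j) = (0, 2) we minimise over 3 possible intermediate vertex sequences; the minimum is 1, attained along the walk 0 → 2 → 2.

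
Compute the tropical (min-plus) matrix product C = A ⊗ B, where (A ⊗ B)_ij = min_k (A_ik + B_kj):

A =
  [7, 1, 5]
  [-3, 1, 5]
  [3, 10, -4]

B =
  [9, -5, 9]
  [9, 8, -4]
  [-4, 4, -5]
A ⊗ B =
  [1, 2, -3]
  [1, -8, -3]
  [-8, -2, -9]

Apply the min-plus product entry-by-entry:
  C[0][0] = min over k of (A[0][0] + B[0][0] = 7 + 9 = 16, A[0][1] + B[1][0] = 1 + 9 = 10, A[0][2] + B[2][0] = 5 + -4 = 1) = 1 (attained at k = 2)
  C[0][1] = min over k of (A[0][0] + B[0][1] = 7 + -5 = 2, A[0][1] + B[1][1] = 1 + 8 = 9, A[0][2] + B[2][1] = 5 + 4 = 9) = 2 (attained at k = 0)
  C[0][2] = min over k of (A[0][0] + B[0][2] = 7 + 9 = 16, A[0][1] + B[1][2] = 1 + -4 = -3, A[0][2] + B[2][2] = 5 + -5 = 0) = -3 (attained at k = 1)
  C[1][0] = min over k of (A[1][0] + B[0][0] = -3 + 9 = 6, A[1][1] + B[1][0] = 1 + 9 = 10, A[1][2] + B[2][0] = 5 + -4 = 1) = 1 (attained at k = 2)
  C[1][1] = min over k of (A[1][0] + B[0][1] = -3 + -5 = -8, A[1][1] + B[1][1] = 1 + 8 = 9, A[1][2] + B[2][1] = 5 + 4 = 9) = -8 (attained at k = 0)
  C[1][2] = min over k of (A[1][0] + B[0][2] = -3 + 9 = 6, A[1][1] + B[1][2] = 1 + -4 = -3, A[1][2] + B[2][2] = 5 + -5 = 0) = -3 (attained at k = 1)
  C[2][0] = min over k of (A[2][0] + B[0][0] = 3 + 9 = 12, A[2][1] + B[1][0] = 10 + 9 = 19, A[2][2] + B[2][0] = -4 + -4 = -8) = -8 (attained at k = 2)
  C[2][1] = min over k of (A[2][0] + B[0][1] = 3 + -5 = -2, A[2][1] + B[1][1] = 10 + 8 = 18, A[2][2] + B[2][1] = -4 + 4 = 0) = -2 (attained at k = 0)
  C[2][2] = min over k of (A[2][0] + B[0][2] = 3 + 9 = 12, A[2][1] + B[1][2] = 10 + -4 = 6, A[2][2] + B[2][2] = -4 + -5 = -9) = -9 (attained at k = 2)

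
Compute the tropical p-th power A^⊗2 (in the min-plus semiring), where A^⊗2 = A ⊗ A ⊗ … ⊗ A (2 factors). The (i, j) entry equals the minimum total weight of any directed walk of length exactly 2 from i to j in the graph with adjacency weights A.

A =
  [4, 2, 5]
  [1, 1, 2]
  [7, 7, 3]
A^⊗2 =
  [3, 3, 4]
  [2, 2, 3]
  [8, 8, 6]

Each entry (A^⊗2)_ij equals the minimum over all length-2 walks i = v_0 → v_1 → … → v_2 = j of Σ_t A[v_t][v_{t+1}]. For example, for (i, j) = (0, 2) we minimise over 3 possible intermediate vertex sequences; the minimum is 4, attained along the walk 0 → 1 → 2.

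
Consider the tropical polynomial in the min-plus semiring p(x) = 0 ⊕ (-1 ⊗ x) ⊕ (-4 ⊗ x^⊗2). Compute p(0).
p(0) = -4

A tropical monomial a ⊗ x^⊗i evaluates to a + i · x. Evaluating each term at x = 0:
  Term 0 contributes 0 + 0 · 0 = 0
  Term 1 contributes -1 + 1 · 0 = -1
  Term 2 contributes -4 + 2 · 0 = -4
p(0) = ⊕ of these = min[0, -1, -4] = -4.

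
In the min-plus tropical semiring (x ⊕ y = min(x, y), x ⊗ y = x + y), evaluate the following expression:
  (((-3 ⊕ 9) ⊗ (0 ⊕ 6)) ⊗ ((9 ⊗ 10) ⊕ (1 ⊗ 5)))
(((-3 ⊕ 9) ⊗ (0 ⊕ 6)) ⊗ ((9 ⊗ 10) ⊕ (1 ⊗ 5))) = 3

Expand innermost to outermost. Recall ⊕ takes the minimum of its arguments and ⊗ takes their sum. Working out the expression (((-3 ⊕ 9) ⊗ (0 ⊕ 6)) ⊗ ((9 ⊗ 10) ⊕ (1 ⊗ 5))) gives 3.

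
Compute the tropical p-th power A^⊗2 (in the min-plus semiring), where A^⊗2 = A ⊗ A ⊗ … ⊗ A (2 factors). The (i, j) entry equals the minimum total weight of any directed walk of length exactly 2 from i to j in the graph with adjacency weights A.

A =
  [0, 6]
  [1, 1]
A^⊗2 =
  [0, 6]
  [1, 2]

Each entry (A^⊗2)_ij equals the minimum over all length-2 walks i = v_0 → v_1 → … → v_2 = j of Σ_t A[v_t][v_{t+1}]. For example, for (i, j) = (0, 1) we minimise over 2 possible intermediate vertex sequences; the minimum is 6, attained along the walk 0 → 0 → 1.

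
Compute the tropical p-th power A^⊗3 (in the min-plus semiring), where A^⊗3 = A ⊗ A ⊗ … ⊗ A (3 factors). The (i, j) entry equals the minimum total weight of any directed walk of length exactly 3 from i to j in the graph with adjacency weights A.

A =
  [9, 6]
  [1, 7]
A^⊗3 =
  [14, 13]
  [8, 14]

Each entry (A^⊗3)_ij equals the minimum over all length-3 walks i = v_0 → v_1 → … → v_3 = j of Σ_t A[v_t][v_{t+1}]. For example, for (i, j) = (0, 1) we minimise over 4 possible intermediate vertex sequences; the minimum is 13, attained along the walk 0 → 1 → 0 → 1.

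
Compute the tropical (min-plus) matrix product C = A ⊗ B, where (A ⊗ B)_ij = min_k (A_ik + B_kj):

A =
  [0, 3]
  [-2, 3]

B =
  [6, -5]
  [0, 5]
A ⊗ B =
  [3, -5]
  [3, -7]

Apply the min-plus product entry-by-entry:
  C[0][0] = min over k of (A[0][0] + B[0][0] = 0 + 6 = 6, A[0][1] + B[1][0] = 3 + 0 = 3) = 3 (attained at k = 1)
  C[0][1] = min over k of (A[0][0] + B[0][1] = 0 + -5 = -5, A[0][1] + B[1][1] = 3 + 5 = 8) = -5 (attained at k = 0)
  C[1][0] = min over k of (A[1][0] + B[0][0] = -2 + 6 = 4, A[1][1] + B[1][0] = 3 + 0 = 3) = 3 (attained at k = 1)
  C[1][1] = min over k of (A[1][0] + B[0][1] = -2 + -5 = -7, A[1][1] + B[1][1] = 3 + 5 = 8) = -7 (attained at k = 0)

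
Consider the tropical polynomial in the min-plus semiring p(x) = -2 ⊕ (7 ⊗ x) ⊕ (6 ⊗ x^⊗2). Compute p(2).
p(2) = -2

A tropical monomial a ⊗ x^⊗i evaluates to a + i · x. Evaluating each term at x = 2:
  Term 0 contributes -2 + 0 · 2 = -2
  Term 1 contributes 7 + 1 · 2 = 9
  Term 2 contributes 6 + 2 · 2 = 10
p(2) = ⊕ of these = min[-2, 9, 10] = -2.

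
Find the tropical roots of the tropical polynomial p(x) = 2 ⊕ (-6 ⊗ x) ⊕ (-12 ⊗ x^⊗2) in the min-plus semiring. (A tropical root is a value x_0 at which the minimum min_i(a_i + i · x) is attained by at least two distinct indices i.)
Roots: {6, 8}

Each tropical root is a break point of the lower envelope of the lines y = a_i + i · x (there are 3 lines, with slopes 0, 1, ..., 2). Only the lines that attain the minimum somewhere contribute to roots; other lines are dominated. Here the surviving (envelope) indices are i = 2, i = 1, i = 0.
Intersections between consecutive envelope lines give the roots: for adjacent envelope indices i < j the intersection is x = (a_i − a_j) / (j − i). Reading off the sorted break points: {6, 8}.
Verification: at each break x_0, at least two indices attain the minimum of min_i(a_i + i · x_0).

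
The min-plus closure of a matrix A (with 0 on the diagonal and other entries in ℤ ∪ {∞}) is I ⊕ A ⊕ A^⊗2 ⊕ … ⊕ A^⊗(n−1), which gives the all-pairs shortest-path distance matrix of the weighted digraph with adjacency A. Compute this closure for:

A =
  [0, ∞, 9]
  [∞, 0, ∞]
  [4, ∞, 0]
Closure =
  [0, ∞, 9]
  [∞, 0, ∞]
  [4, ∞, 0]

This is the Floyd-Warshall all-pairs shortest-path computation. For each intermediate vertex k = 0, 1, …, 2, update dist[i][j] ← min(dist[i][j], dist[i][k] + dist[k][j]). The final matrix gives, for each (i, j), the minimum total weight of any directed path from i to j (possibly empty when i = j).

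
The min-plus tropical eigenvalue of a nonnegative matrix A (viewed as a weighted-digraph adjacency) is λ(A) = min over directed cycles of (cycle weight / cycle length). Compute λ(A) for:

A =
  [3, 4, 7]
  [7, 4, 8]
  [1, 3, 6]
λ(A) = 3

Enumerate directed cycles and compute their means (weight / length). Sample:
  cycle 0 → 0: weight = 3, length = 1, mean = 3/1 ≈ 3.000
  cycle 1 → 1: weight = 4, length = 1, mean = 4/1 ≈ 4.000
  cycle 2 → 2: weight = 6, length = 1, mean = 6/1 ≈ 6.000
  cycle 0 → 1 → 0: weight = 11, length = 2, mean = 11/2 ≈ 5.500
  cycle 0 → 2 → 0: weight = 8, length = 2, mean = 8/2 ≈ 4.000
  cycle 1 → 0 → 1: weight = 11, length = 2, mean = 11/2 ≈ 5.500
Minimum mean = 3.000, attained e.g. along the cycle 0 → 0 with weight 3 and length 1. So λ(A) = 3/1 = 3.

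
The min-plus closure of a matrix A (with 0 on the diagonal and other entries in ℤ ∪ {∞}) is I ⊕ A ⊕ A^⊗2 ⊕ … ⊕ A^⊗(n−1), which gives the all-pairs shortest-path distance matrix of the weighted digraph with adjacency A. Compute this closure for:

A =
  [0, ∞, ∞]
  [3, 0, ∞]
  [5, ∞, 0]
Closure =
  [0, ∞, ∞]
  [3, 0, ∞]
  [5, ∞, 0]

This is the Floyd-Warshall all-pairs shortest-path computation. For each intermediate vertex k = 0, 1, …, 2, update dist[i][j] ← min(dist[i][j], dist[i][k] + dist[k][j]). The final matrix gives, for each (i, j), the minimum total weight of any directed path from i to j (possibly empty when i = j).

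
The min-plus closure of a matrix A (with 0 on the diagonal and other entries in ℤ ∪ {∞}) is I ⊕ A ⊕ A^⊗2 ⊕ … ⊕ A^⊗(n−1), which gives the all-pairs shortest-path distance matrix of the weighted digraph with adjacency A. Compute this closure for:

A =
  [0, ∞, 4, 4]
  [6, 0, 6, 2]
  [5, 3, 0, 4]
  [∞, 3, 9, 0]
Closure =
  [0, 7, 4, 4]
  [6, 0, 6, 2]
  [5, 3, 0, 4]
  [9, 3, 9, 0]

This is the Floyd-Warshall all-pairs shortest-path computation. For each intermediate vertex k = 0, 1, …, 3, update dist[i][j] ← min(dist[i][j], dist[i][k] + dist[k][j]). The final matrix gives, for each (i, j), the minimum total weight of any directed path from i to j (possibly empty when i = j).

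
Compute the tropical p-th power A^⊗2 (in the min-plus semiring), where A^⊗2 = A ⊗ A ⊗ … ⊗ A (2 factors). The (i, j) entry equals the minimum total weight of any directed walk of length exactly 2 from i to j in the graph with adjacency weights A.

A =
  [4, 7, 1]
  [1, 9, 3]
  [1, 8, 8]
A^⊗2 =
  [2, 9, 5]
  [4, 8, 2]
  [5, 8, 2]

Each entry (A^⊗2)_ij equals the minimum over all length-2 walks i = v_0 → v_1 → … → v_2 = j of Σ_t A[v_t][v_{t+1}]. For example, for (i, j) = (0, 2) we minimise over 3 possible intermediate vertex sequences; the minimum is 5, attained along the walk 0 → 0 → 2.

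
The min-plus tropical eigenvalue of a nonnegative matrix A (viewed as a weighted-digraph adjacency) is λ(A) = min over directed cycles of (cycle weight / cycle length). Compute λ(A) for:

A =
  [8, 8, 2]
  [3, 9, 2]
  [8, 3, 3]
λ(A) = 5/2

Enumerate directed cycles and compute their means (weight / length). Sample:
  cycle 0 → 0: weight = 8, length = 1, mean = 8/1 ≈ 8.000
  cycle 1 → 1: weight = 9, length = 1, mean = 9/1 ≈ 9.000
  cycle 2 → 2: weight = 3, length = 1, mean = 3/1 ≈ 3.000
  cycle 0 → 1 → 0: weight = 11, length = 2, mean = 11/2 ≈ 5.500
  cycle 0 → 2 → 0: weight = 10, length = 2, mean = 10/2 ≈ 5.000
  cycle 1 → 0 → 1: weight = 11, length = 2, mean = 11/2 ≈ 5.500
Minimum mean = 2.500, attained e.g. along the cycle 1 → 2 → 1 with weight 5 and length 2. So λ(A) = 5/2 = 5/2.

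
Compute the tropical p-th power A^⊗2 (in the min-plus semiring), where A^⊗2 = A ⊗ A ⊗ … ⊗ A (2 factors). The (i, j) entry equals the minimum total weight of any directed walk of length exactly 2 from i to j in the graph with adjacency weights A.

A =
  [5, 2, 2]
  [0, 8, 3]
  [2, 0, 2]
A^⊗2 =
  [2, 2, 4]
  [5, 2, 2]
  [0, 2, 3]

Each entry (A^⊗2)_ij equals the minimum over all length-2 walks i = v_0 → v_1 → … → v_2 = j of Σ_t A[v_t][v_{t+1}]. For example, for (i, j) = (0, 2) we minimise over 3 possible intermediate vertex sequences; the minimum is 4, attained along the walk 0 → 2 → 2.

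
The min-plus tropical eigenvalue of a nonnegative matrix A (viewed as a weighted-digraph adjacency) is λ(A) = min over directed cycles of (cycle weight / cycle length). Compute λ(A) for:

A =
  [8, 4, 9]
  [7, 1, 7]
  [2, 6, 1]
λ(A) = 1

Enumerate directed cycles and compute their means (weight / length). Sample:
  cycle 0 → 0: weight = 8, length = 1, mean = 8/1 ≈ 8.000
  cycle 1 → 1: weight = 1, length = 1, mean = 1/1 ≈ 1.000
  cycle 2 → 2: weight = 1, length = 1, mean = 1/1 ≈ 1.000
  cycle 0 → 1 → 0: weight = 11, length = 2, mean = 11/2 ≈ 5.500
  cycle 0 → 2 → 0: weight = 11, length = 2, mean = 11/2 ≈ 5.500
  cycle 1 → 0 → 1: weight = 11, length = 2, mean = 11/2 ≈ 5.500
Minimum mean = 1.000, attained e.g. along the cycle 1 → 1 with weight 1 and length 1. So λ(A) = 1/1 = 1.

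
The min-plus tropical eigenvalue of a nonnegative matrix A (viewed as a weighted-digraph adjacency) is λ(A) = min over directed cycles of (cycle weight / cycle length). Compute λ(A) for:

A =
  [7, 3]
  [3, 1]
λ(A) = 1

Enumerate directed cycles and compute their means (weight / length). Sample:
  cycle 0 → 0: weight = 7, length = 1, mean = 7/1 ≈ 7.000
  cycle 1 → 1: weight = 1, length = 1, mean = 1/1 ≈ 1.000
  cycle 0 → 1 → 0: weight = 6, length = 2, mean = 6/2 ≈ 3.000
  cycle 1 → 0 → 1: weight = 6, length = 2, mean = 6/2 ≈ 3.000
Minimum mean = 1.000, attained e.g. along the cycle 1 → 1 with weight 1 and length 1. So λ(A) = 1/1 = 1.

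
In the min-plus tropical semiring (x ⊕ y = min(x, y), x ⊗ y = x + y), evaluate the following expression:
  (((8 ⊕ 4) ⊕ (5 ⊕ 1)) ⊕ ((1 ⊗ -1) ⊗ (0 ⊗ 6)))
(((8 ⊕ 4) ⊕ (5 ⊕ 1)) ⊕ ((1 ⊗ -1) ⊗ (0 ⊗ 6))) = 1

Expand innermost to outermost. Recall ⊕ takes the minimum of its arguments and ⊗ takes their sum. Working out the expression (((8 ⊕ 4) ⊕ (5 ⊕ 1)) ⊕ ((1 ⊗ -1) ⊗ (0 ⊗ 6))) gives 1.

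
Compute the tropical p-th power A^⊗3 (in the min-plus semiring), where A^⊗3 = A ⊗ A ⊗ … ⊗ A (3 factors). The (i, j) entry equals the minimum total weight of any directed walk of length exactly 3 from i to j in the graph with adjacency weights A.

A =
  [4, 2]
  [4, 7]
A^⊗3 =
  [10, 8]
  [10, 10]

Each entry (A^⊗3)_ij equals the minimum over all length-3 walks i = v_0 → v_1 → … → v_3 = j of Σ_t A[v_t][v_{t+1}]. For example, for (i, j) = (0, 1) we minimise over 4 possible intermediate vertex sequences; the minimum is 8, attained along the walk 0 → 1 → 0 → 1.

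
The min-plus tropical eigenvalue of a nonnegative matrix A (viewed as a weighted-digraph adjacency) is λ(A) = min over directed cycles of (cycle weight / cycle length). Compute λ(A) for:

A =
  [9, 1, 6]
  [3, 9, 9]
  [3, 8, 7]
λ(A) = 2

Enumerate directed cycles and compute their means (weight / length). Sample:
  cycle 0 → 0: weight = 9, length = 1, mean = 9/1 ≈ 9.000
  cycle 1 → 1: weight = 9, length = 1, mean = 9/1 ≈ 9.000
  cycle 2 → 2: weight = 7, length = 1, mean = 7/1 ≈ 7.000
  cycle 0 → 1 → 0: weight = 4, length = 2, mean = 4/2 ≈ 2.000
  cycle 0 → 2 → 0: weight = 9, length = 2, mean = 9/2 ≈ 4.500
  cycle 1 → 0 → 1: weight = 4, length = 2, mean = 4/2 ≈ 2.000
Minimum mean = 2.000, attained e.g. along the cycle 0 → 1 → 0 with weight 4 and length 2. So λ(A) = 4/2 = 2.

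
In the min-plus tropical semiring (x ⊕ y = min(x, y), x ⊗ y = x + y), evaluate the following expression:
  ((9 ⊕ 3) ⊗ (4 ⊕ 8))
((9 ⊕ 3) ⊗ (4 ⊕ 8)) = 7

Expand innermost to outermost. Recall ⊕ takes the minimum of its arguments and ⊗ takes their sum. Working out the expression ((9 ⊕ 3) ⊗ (4 ⊕ 8)) gives 7.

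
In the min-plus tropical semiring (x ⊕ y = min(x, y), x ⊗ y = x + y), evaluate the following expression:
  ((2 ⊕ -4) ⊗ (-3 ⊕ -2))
((2 ⊕ -4) ⊗ (-3 ⊕ -2)) = -7

Expand innermost to outermost. Recall ⊕ takes the minimum of its arguments and ⊗ takes their sum. Working out the expression ((2 ⊕ -4) ⊗ (-3 ⊕ -2)) gives -7.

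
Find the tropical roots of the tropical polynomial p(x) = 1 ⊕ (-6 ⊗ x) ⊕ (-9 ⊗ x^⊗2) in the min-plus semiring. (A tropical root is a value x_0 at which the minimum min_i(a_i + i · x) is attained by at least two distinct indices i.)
Roots: {3, 7}

Each tropical root is a break point of the lower envelope of the lines y = a_i + i · x (there are 3 lines, with slopes 0, 1, ..., 2). Only the lines that attain the minimum somewhere contribute to roots; other lines are dominated. Here the surviving (envelope) indices are i = 2, i = 1, i = 0.
Intersections between consecutive envelope lines give the roots: for adjacent envelope indices i < j the intersection is x = (a_i − a_j) / (j − i). Reading off the sorted break points: {3, 7}.
Verification: at each break x_0, at least two indices attain the minimum of min_i(a_i + i · x_0).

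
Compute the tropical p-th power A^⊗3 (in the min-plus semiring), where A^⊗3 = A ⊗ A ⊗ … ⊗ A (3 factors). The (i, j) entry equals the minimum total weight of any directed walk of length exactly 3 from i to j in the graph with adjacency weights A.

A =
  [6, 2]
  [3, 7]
A^⊗3 =
  [11, 7]
  [8, 11]

Each entry (A^⊗3)_ij equals the minimum over all length-3 walks i = v_0 → v_1 → … → v_3 = j of Σ_t A[v_t][v_{t+1}]. For example, for (i, j) = (0, 1) we minimise over 4 possible intermediate vertex sequences; the minimum is 7, attained along the walk 0 → 1 → 0 → 1.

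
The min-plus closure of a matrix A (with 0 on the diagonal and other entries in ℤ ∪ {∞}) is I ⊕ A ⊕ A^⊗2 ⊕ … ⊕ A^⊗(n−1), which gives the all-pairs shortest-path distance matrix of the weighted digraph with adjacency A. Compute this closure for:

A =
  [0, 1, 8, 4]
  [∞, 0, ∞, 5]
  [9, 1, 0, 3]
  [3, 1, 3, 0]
Closure =
  [0, 1, 7, 4]
  [8, 0, 8, 5]
  [6, 1, 0, 3]
  [3, 1, 3, 0]

This is the Floyd-Warshall all-pairs shortest-path computation. For each intermediate vertex k = 0, 1, …, 3, update dist[i][j] ← min(dist[i][j], dist[i][k] + dist[k][j]). The final matrix gives, for each (i, j), the minimum total weight of any directed path from i to j (possibly empty when i = j).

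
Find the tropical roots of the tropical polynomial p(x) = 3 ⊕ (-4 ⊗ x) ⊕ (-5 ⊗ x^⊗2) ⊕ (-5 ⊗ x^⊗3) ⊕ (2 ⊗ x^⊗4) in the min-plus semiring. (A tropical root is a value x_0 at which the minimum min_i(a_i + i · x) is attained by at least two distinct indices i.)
Roots: {-7, 0, 1, 7}

Each tropical root is a break point of the lower envelope of the lines y = a_i + i · x (there are 5 lines, with slopes 0, 1, ..., 4). Only the lines that attain the minimum somewhere contribute to roots; other lines are dominated. Here the surviving (envelope) indices are i = 4, i = 3, i = 2, i = 1, i = 0.
Intersections between consecutive envelope lines give the roots: for adjacent envelope indices i < j the intersection is x = (a_i − a_j) / (j − i). Reading off the sorted break points: {-7, 0, 1, 7}.
Verification: at each break x_0, at least two indices attain the minimum of min_i(a_i + i · x_0).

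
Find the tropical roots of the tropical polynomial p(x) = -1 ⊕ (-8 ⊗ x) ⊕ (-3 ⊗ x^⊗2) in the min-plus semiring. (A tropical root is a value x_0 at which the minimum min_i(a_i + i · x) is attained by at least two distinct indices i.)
Roots: {-5, 7}

Each tropical root is a break point of the lower envelope of the lines y = a_i + i · x (there are 3 lines, with slopes 0, 1, ..., 2). Only the lines that attain the minimum somewhere contribute to roots; other lines are dominated. Here the surviving (envelope) indices are i = 2, i = 1, i = 0.
Intersections between consecutive envelope lines give the roots: for adjacent envelope indices i < j the intersection is x = (a_i − a_j) / (j − i). Reading off the sorted break points: {-5, 7}.
Verification: at each break x_0, at least two indices attain the minimum of min_i(a_i + i · x_0).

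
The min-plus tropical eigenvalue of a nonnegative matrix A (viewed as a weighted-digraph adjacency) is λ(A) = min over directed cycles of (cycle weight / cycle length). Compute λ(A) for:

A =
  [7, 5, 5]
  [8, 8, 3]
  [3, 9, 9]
λ(A) = 11/3

Enumerate directed cycles and compute their means (weight / length). Sample:
  cycle 0 → 0: weight = 7, length = 1, mean = 7/1 ≈ 7.000
  cycle 1 → 1: weight = 8, length = 1, mean = 8/1 ≈ 8.000
  cycle 2 → 2: weight = 9, length = 1, mean = 9/1 ≈ 9.000
  cycle 0 → 1 → 0: weight = 13, length = 2, mean = 13/2 ≈ 6.500
  cycle 0 → 2 → 0: weight = 8, length = 2, mean = 8/2 ≈ 4.000
  cycle 1 → 0 → 1: weight = 13, length = 2, mean = 13/2 ≈ 6.500
Minimum mean = 3.667, attained e.g. along the cycle 0 → 1 → 2 → 0 with weight 11 and length 3. So λ(A) = 11/3 = 11/3.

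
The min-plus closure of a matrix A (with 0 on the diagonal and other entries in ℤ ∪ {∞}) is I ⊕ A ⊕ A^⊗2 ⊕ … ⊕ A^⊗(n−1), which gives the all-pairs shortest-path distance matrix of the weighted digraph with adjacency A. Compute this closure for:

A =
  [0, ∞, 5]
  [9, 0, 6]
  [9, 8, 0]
Closure =
  [0, 13, 5]
  [9, 0, 6]
  [9, 8, 0]

This is the Floyd-Warshall all-pairs shortest-path computation. For each intermediate vertex k = 0, 1, …, 2, update dist[i][j] ← min(dist[i][j], dist[i][k] + dist[k][j]). The final matrix gives, for each (i, j), the minimum total weight of any directed path from i to j (possibly empty when i = j).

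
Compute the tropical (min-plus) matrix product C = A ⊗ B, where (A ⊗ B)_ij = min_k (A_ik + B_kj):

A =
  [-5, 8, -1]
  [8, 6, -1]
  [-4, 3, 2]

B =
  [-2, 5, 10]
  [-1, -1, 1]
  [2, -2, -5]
A ⊗ B =
  [-7, -3, -6]
  [1, -3, -6]
  [-6, 0, -3]

Apply the min-plus product entry-by-entry:
  C[0][0] = min over k of (A[0][0] + B[0][0] = -5 + -2 = -7, A[0][1] + B[1][0] = 8 + -1 = 7, A[0][2] + B[2][0] = -1 + 2 = 1) = -7 (attained at k = 0)
  C[0][1] = min over k of (A[0][0] + B[0][1] = -5 + 5 = 0, A[0][1] + B[1][1] = 8 + -1 = 7, A[0][2] + B[2][1] = -1 + -2 = -3) = -3 (attained at k = 2)
  C[0][2] = min over k of (A[0][0] + B[0][2] = -5 + 10 = 5, A[0][1] + B[1][2] = 8 + 1 = 9, A[0][2] + B[2][2] = -1 + -5 = -6) = -6 (attained at k = 2)
  C[1][0] = min over k of (A[1][0] + B[0][0] = 8 + -2 = 6, A[1][1] + B[1][0] = 6 + -1 = 5, A[1][2] + B[2][0] = -1 + 2 = 1) = 1 (attained at k = 2)
  C[1][1] = min over k of (A[1][0] + B[0][1] = 8 + 5 = 13, A[1][1] + B[1][1] = 6 + -1 = 5, A[1][2] + B[2][1] = -1 + -2 = -3) = -3 (attained at k = 2)
  C[1][2] = min over k of (A[1][0] + B[0][2] = 8 + 10 = 18, A[1][1] + B[1][2] = 6 + 1 = 7, A[1][2] + B[2][2] = -1 + -5 = -6) = -6 (attained at k = 2)
  C[2][0] = min over k of (A[2][0] + B[0][0] = -4 + -2 = -6, A[2][1] + B[1][0] = 3 + -1 = 2, A[2][2] + B[2][0] = 2 + 2 = 4) = -6 (attained at k = 0)
  C[2][1] = min over k of (A[2][0] + B[0][1] = -4 + 5 = 1, A[2][1] + B[1][1] = 3 + -1 = 2, A[2][2] + B[2][1] = 2 + -2 = 0) = 0 (attained at k = 2)
  C[2][2] = min over k of (A[2][0] + B[0][2] = -4 + 10 = 6, A[2][1] + B[1][2] = 3 + 1 = 4, A[2][2] + B[2][2] = 2 + -5 = -3) = -3 (attained at k = 2)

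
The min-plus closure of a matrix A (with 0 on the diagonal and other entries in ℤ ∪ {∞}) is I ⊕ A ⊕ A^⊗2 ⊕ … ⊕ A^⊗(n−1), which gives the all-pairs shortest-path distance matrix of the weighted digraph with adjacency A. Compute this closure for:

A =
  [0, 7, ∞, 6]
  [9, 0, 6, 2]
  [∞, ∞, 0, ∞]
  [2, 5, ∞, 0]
Closure =
  [0, 7, 13, 6]
  [4, 0, 6, 2]
  [∞, ∞, 0, ∞]
  [2, 5, 11, 0]

This is the Floyd-Warshall all-pairs shortest-path computation. For each intermediate vertex k = 0, 1, …, 3, update dist[i][j] ← min(dist[i][j], dist[i][k] + dist[k][j]). The final matrix gives, for each (i, j), the minimum total weight of any directed path from i to j (possibly empty when i = j).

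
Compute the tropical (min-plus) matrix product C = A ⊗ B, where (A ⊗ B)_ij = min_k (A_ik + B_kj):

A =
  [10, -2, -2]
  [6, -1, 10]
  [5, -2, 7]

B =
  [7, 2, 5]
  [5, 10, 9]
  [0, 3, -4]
A ⊗ B =
  [-2, 1, -6]
  [4, 8, 6]
  [3, 7, 3]

Apply the min-plus product entry-by-entry:
  C[0][0] = min over k of (A[0][0] + B[0][0] = 10 + 7 = 17, A[0][1] + B[1][0] = -2 + 5 = 3, A[0][2] + B[2][0] = -2 + 0 = -2) = -2 (attained at k = 2)
  C[0][1] = min over k of (A[0][0] + B[0][1] = 10 + 2 = 12, A[0][1] + B[1][1] = -2 + 10 = 8, A[0][2] + B[2][1] = -2 + 3 = 1) = 1 (attained at k = 2)
  C[0][2] = min over k of (A[0][0] + B[0][2] = 10 + 5 = 15, A[0][1] + B[1][2] = -2 + 9 = 7, A[0][2] + B[2][2] = -2 + -4 = -6) = -6 (attained at k = 2)
  C[1][0] = min over k of (A[1][0] + B[0][0] = 6 + 7 = 13, A[1][1] + B[1][0] = -1 + 5 = 4, A[1][2] + B[2][0] = 10 + 0 = 10) = 4 (attained at k = 1)
  C[1][1] = min over k of (A[1][0] + B[0][1] = 6 + 2 = 8, A[1][1] + B[1][1] = -1 + 10 = 9, A[1][2] + B[2][1] = 10 + 3 = 13) = 8 (attained at k = 0)
  C[1][2] = min over k of (A[1][0] + B[0][2] = 6 + 5 = 11, A[1][1] + B[1][2] = -1 + 9 = 8, A[1][2] + B[2][2] = 10 + -4 = 6) = 6 (attained at k = 2)
  C[2][0] = min over k of (A[2][0] + B[0][0] = 5 + 7 = 12, A[2][1] + B[1][0] = -2 + 5 = 3, A[2][2] + B[2][0] = 7 + 0 = 7) = 3 (attained at k = 1)
  C[2][1] = min over k of (A[2][0] + B[0][1] = 5 + 2 = 7, A[2][1] + B[1][1] = -2 + 10 = 8, A[2][2] + B[2][1] = 7 + 3 = 10) = 7 (attained at k = 0)
  C[2][2] = min over k of (A[2][0] + B[0][2] = 5 + 5 = 10, A[2][1] + B[1][2] = -2 + 9 = 7, A[2][2] + B[2][2] = 7 + -4 = 3) = 3 (attained at k = 2)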